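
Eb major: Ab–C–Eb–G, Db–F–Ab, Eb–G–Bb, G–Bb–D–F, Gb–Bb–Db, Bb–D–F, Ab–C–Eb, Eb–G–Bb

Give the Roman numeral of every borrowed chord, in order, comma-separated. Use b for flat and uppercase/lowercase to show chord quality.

Eb major has the diatonic set Eb, Fm, Gm, Ab, Bb, Cm, Ddim. Ab–C–Eb–G = Abmaj7, Eb–G–Bb = Eb, G–Bb–D–F = Gm7, Bb–D–F = Bb and Ab–C–Eb = Ab are all diatonic. But Db–F–Ab is foreign: the diatonic vii° on degree 7 is Ddim, whereas Db comes from Eb minor. It is labeled bVII. Gb–Bb–Db doesn't fit — on degree 3 Eb major would have Gm (iii). Gb is the degree-3 chord of Eb minor, so it is the borrowed bIII.

bVII, bIII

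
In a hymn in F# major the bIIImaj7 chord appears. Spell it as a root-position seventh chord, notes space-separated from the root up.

The root of bIIImaj7 is the lowered 3rd degree: A# becomes A. Stacking thirds in F# minor on A gives A–C#–E–G#.

A C# E G#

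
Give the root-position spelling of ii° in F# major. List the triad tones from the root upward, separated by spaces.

ii° is built on scale degree 2, which is G# in both F# major and its parallel. Building the diminished chord from the parallel minor on G#: G#–B–D.

G# B D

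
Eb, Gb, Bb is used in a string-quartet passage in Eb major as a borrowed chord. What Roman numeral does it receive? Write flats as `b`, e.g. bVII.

The root Eb is the diatonic 1st degree of Eb major; the borrowing shows in the chord quality. The diatonic chord on degree 1 would be Eb (I), but Eb–Gb–Bb is the minor chord from Eb minor. As a borrowed chord it is labeled i.

i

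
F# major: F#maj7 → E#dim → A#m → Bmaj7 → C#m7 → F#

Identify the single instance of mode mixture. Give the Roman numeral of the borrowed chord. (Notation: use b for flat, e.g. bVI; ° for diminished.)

F# major has the diatonic set F#, G#m, A#m, B, C#, D#m, E#dim. F#maj7, E#dim, A#m, Bmaj7 and F# all belong to that set. But C#m7 (C#–E–G#–B) is foreign: the diatonic V on degree 5 is C#, whereas C#m7 comes from F# minor. It is labeled v7.

v7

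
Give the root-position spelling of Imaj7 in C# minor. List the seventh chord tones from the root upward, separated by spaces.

C# E# G# B#

Imaj7 is built on scale degree 1, which is C# in both C# minor and its parallel. In C# major the chord on C# is C#–E#–G#–B#.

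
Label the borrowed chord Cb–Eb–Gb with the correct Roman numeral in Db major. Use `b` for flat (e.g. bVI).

In Db major scale degree 7 is C; Cb is its lowered form, from Db minor. Diatonically Db major has Cdim (vii°) on that degree; Cb–Eb–Gb is instead the major chord native to Db minor, so it takes the label bVII.

bVII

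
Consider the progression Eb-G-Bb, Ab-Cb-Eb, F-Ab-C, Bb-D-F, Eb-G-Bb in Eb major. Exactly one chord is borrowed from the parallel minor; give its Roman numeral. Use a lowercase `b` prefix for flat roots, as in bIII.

iv

Eb major has the diatonic set Eb, Fm, Gm, Ab, Bb, Cm, Ddim. Eb–G–Bb = Eb, F–Ab–C = Fm and Bb–D–F = Bb are all diatonic. But Ab–Cb–Eb is foreign: the diatonic IV on degree 4 is Ab, whereas Abm comes from Eb minor. It is labeled iv.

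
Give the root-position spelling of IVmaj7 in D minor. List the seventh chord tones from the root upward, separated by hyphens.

G-B-D-F#

IVmaj7 is built on scale degree 4, which is G in both D minor and its parallel. In D major the chord on G is G–B–D–F#.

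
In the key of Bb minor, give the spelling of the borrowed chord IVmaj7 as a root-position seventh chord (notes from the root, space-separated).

Eb G Bb D

The root, Eb, is scale degree 4 — the same note in Bb minor and Bb major; only the chord quality changes. Building the major-seventh chord from the parallel major on Eb: Eb–G–Bb–D.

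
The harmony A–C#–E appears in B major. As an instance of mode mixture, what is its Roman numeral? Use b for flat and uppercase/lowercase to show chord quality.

bVII

A is the lowered form of scale degree 7 in B major (the diatonic degree 7 is A#). A–C#–E is a major chord — the form found in B minor, not the diatonic vii° (A#dim). Borrowed into B major it is written bVII.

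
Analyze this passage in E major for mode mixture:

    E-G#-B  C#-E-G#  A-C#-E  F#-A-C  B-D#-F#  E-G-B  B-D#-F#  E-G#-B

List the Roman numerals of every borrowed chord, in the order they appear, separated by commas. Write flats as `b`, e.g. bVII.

E major has the diatonic set E, F#m, G#m, A, B, C#m, D#dim. E–G#–B = E, C#–E–G# = C#m, A–C#–E = A and B–D#–F# = B all belong to that set. F#–A–C doesn't fit — on degree 2 E major would have F#m (ii). F#dim is the degree-2 chord of E minor, so it is the borrowed ii°. But E–G–B is foreign: the diatonic I on degree 1 is E, whereas Em comes from E minor. It is labeled i.

ii°, i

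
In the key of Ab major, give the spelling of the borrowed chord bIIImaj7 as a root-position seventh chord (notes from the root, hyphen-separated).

bIIImaj7 is built on the lowered scale degree 3. In Ab major degree 3 is C; lowered it becomes Cb. Stacking thirds in Ab minor on Cb gives Cb–Eb–Gb–Bb.

Cb-Eb-Gb-Bb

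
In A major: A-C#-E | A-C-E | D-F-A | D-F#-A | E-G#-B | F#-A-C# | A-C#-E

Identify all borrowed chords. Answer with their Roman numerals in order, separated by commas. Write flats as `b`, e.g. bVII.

i, iv

The diatonic triads in A major are A, Bm, C#m, D, E, F#m, G#dim. A–C#–E = A, D–F#–A = D, E–G#–B = E and F#–A–C# = F#m all belong to that set. But A–C–E is foreign: the diatonic I on degree 1 is A, whereas Am comes from A minor. It is labeled i. But D–F–A is foreign: the diatonic IV on degree 4 is D, whereas Dm comes from A minor. It is labeled iv.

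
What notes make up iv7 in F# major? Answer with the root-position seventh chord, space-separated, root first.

B D F# A

The root, B, is scale degree 4 — the same note in F# major and F# minor; only the chord quality changes. Stacking thirds in F# minor on B gives B–D–F#–A.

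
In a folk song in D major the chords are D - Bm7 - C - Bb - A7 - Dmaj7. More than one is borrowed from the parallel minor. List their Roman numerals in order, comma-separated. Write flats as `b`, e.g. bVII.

The diatonic triads in D major are D, Em, F#m, G, A, Bm, C#dim. D, Bm7, A7 and Dmaj7 all belong to that set. C (C–E–G) is not: scale degree 7 in D major carries C#dim (vii°). In D minor the chord on that degree is C, so here it functions as bVII, borrowed from the parallel minor. But Bb (Bb–D–F) is foreign: the diatonic vi on degree 6 is Bm, whereas Bb comes from D minor. It is labeled bVI.

bVII, bVI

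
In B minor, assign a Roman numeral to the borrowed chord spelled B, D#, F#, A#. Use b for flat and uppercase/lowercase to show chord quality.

The root B is the diatonic 1st degree of B minor; the borrowing shows in the chord quality. Diatonically B minor has Bm (i) on that degree; B–D#–F#–A# is instead the major-seventh chord native to B major, so it takes the label Imaj7.

Imaj7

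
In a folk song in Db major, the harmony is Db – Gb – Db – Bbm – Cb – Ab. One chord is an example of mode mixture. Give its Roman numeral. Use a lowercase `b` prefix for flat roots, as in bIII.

bVII

Db major has the diatonic set Db, Ebm, Fm, Gb, Ab, Bbm, Cdim. Db, Gb, Bbm and Ab all belong to that set. Cb (Cb–Eb–Gb) doesn't fit — on degree 7 Db major would have Cdim (vii°). Cb is the degree-7 chord of Db minor, so it is the borrowed bVII.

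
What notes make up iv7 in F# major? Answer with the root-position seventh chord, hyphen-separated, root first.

B-D-F#-A

iv7 is built on scale degree 4, which is B in both F# major and its parallel. In F# minor the chord on B is B–D–F#–A.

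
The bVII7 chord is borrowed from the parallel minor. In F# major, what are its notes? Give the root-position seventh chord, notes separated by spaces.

bVII7 is built on the lowered scale degree 7. In F# major degree 7 is E#; lowered it becomes E. Stacking thirds in F# minor on E gives E–G#–B–D.

E G# B D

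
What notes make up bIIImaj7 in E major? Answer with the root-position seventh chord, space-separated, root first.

G B D F#

bIIImaj7 is built on the lowered scale degree 3. In E major degree 3 is G#; lowered it becomes G. In E minor the chord on G is G–B–D–F#.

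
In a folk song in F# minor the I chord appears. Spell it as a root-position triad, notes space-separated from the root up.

The root, F#, is scale degree 1 — the same note in F# minor and F# major; only the chord quality changes. Building the major chord from the parallel major on F#: F#–A#–C#.

F# A# C#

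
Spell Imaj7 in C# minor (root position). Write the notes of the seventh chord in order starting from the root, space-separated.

The root, C#, is scale degree 1 — the same note in C# minor and C# major; only the chord quality changes. Stacking thirds in C# major on C# gives C#–E#–G#–B#.

C# E# G# B#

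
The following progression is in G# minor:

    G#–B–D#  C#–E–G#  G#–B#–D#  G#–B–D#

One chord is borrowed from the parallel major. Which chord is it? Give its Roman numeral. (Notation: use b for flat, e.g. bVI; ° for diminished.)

The diatonic triads in G# minor (with V from harmonic minor) are G#m, A#dim, B, C#m, D#, E, F#. G#–B–D# = G#m and C#–E–G# = C#m are both diatonic. But G#–B#–D# is foreign: the diatonic i on degree 1 is G#m, whereas G# comes from G# major. It is labeled I.

I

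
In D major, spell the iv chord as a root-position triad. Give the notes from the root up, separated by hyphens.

G-Bb-D

iv is built on scale degree 4, which is G in both D major and its parallel. In D minor the chord on G is G–Bb–D.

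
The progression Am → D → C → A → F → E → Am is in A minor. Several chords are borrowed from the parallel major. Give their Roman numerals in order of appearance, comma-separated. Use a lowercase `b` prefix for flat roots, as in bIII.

In A minor (with V from harmonic minor) the diatonic chords are Am, Bdim, C, Dm, E, F, G. Of the given chords, Am, C, F and E are diatonic. D (D–F#–A) doesn't fit — on degree 4 A minor would have Dm (iv). D is the degree-4 chord of A major, so it is the borrowed IV. A (A–C#–E) is not: scale degree 1 in A minor carries Am (i). In A major the chord on that degree is A, so here it functions as I, borrowed from the parallel major.

IV, I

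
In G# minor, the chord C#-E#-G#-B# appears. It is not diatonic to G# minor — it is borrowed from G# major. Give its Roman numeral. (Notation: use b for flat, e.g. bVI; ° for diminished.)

C# is scale degree 4 in G# minor. The diatonic chord on degree 4 would be C#m (iv), but C#–E#–G#–B# is the major-seventh chord from G# major. As a borrowed chord it is labeled IVmaj7.

IVmaj7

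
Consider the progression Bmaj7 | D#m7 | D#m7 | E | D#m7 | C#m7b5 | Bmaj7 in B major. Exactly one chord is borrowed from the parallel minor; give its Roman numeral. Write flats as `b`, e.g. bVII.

iiø7

In B major the diatonic chords are B, C#m, D#m, E, F#, G#m, A#dim. Of the given chords, Bmaj7, D#m7 and E are diatonic. C#m7b5 (C#–E–G–B) doesn't fit — on degree 2 B major would have C#m (ii). C#m7b5 is the degree-2 chord of B minor, so it is the borrowed iiø7.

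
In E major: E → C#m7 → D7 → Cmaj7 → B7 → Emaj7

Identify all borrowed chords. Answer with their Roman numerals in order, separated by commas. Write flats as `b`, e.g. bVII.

E major has the diatonic set E, F#m, G#m, A, B, C#m, D#dim. Of the given chords, E, C#m7, B7 and Emaj7 are diatonic. D7 (D–F#–A–C) doesn't fit — on degree 7 E major would have D#dim (vii°). D7 is the degree-7 chord of E minor, so it is the borrowed bVII7. Cmaj7 (C–E–G–B) is not: scale degree 6 in E major carries C#m (vi). In E minor the chord on that degree is Cmaj7, so here it functions as bVImaj7, borrowed from the parallel minor.

bVII7, bVImaj7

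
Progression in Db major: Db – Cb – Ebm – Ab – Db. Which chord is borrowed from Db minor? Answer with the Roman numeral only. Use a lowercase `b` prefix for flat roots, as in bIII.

In Db major the diatonic chords are Db, Ebm, Fm, Gb, Ab, Bbm, Cdim. Db, Ebm and Ab all belong to that set. But Cb (Cb–Eb–Gb) is foreign: the diatonic vii° on degree 7 is Cdim, whereas Cb comes from Db minor. It is labeled bVII.

bVII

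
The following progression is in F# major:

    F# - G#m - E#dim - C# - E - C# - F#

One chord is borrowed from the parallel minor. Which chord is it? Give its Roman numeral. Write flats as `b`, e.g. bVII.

bVII

The diatonic triads in F# major are F#, G#m, A#m, B, C#, D#m, E#dim. F#, G#m, E#dim and C# all belong to that set. But E (E–G#–B) is foreign: the diatonic vii° on degree 7 is E#dim, whereas E comes from F# minor. It is labeled bVII.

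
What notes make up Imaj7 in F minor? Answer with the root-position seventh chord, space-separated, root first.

F A C E

Imaj7 is built on scale degree 1, which is F in both F minor and its parallel. Stacking thirds in F major on F gives F–A–C–E.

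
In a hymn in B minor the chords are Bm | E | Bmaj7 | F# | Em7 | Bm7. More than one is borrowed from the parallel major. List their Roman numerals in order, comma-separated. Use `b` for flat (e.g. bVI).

B minor has the diatonic set Bm, C#dim, D, Em, F#, G, A (with V from harmonic minor). Of the given chords, Bm, F#, Em7 and Bm7 are diatonic. E (E–G#–B) is not: scale degree 4 in B minor carries Em (iv). In B major the chord on that degree is E, so here it functions as IV, borrowed from the parallel major. Bmaj7 (B–D#–F#–A#) is not: scale degree 1 in B minor carries Bm (i). In B major the chord on that degree is Bmaj7, so here it functions as Imaj7, borrowed from the parallel major.

IV, Imaj7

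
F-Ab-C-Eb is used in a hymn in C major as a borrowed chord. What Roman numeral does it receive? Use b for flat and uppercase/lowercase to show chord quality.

iv7

The root F is the diatonic 4th degree of C major; the borrowing shows in the chord quality. The diatonic chord on degree 4 would be F (IV), but F–Ab–C–Eb is the minor-seventh chord from C minor. As a borrowed chord it is labeled iv7.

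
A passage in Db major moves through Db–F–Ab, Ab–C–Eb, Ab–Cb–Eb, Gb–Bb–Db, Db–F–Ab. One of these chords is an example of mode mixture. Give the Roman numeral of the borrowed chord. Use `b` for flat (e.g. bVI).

v

The diatonic triads in Db major are Db, Ebm, Fm, Gb, Ab, Bbm, Cdim. Db–F–Ab = Db, Ab–C–Eb = Ab and Gb–Bb–Db = Gb are all diatonic. But Ab–Cb–Eb is foreign: the diatonic V on degree 5 is Ab, whereas Abm comes from Db minor. It is labeled v.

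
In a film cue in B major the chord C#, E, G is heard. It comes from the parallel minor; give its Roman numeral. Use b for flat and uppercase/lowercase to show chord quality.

C# is scale degree 2 in B major. C#–E–G is a diminished chord — the form found in B minor, not the diatonic ii (C#m). Borrowed into B major it is written ii°.

ii°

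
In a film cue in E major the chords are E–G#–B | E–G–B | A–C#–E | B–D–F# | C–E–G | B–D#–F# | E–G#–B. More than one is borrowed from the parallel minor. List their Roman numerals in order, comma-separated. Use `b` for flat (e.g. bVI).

i, v, bVI

The diatonic triads in E major are E, F#m, G#m, A, B, C#m, D#dim. Of the given chords, E–G#–B = E, A–C#–E = A and B–D#–F# = B are diatonic. E–G–B is not: scale degree 1 in E major carries E (I). In E minor the chord on that degree is Em, so here it functions as i, borrowed from the parallel minor. B–D–F# doesn't fit — on degree 5 E major would have B (V). Bm is the degree-5 chord of E minor, so it is the borrowed v. But C–E–G is foreign: the diatonic vi on degree 6 is C#m, whereas C comes from E minor. It is labeled bVI.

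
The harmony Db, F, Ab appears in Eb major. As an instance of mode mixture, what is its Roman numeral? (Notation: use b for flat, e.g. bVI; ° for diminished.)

bVII

Db is the lowered form of scale degree 7 in Eb major (the diatonic degree 7 is D). The diatonic chord on degree 7 would be Ddim (vii°), but Db–F–Ab is the major chord from Eb minor. As a borrowed chord it is labeled bVII.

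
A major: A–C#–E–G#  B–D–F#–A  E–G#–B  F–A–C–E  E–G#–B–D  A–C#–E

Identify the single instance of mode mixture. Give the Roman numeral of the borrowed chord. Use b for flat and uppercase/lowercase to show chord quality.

The diatonic triads in A major are A, Bm, C#m, D, E, F#m, G#dim. A–C#–E–G# = Amaj7, B–D–F#–A = Bm7, E–G#–B = E, E–G#–B–D = E7 and A–C#–E = A all belong to that set. But F–A–C–E is foreign: the diatonic vi on degree 6 is F#m, whereas Fmaj7 comes from A minor. It is labeled bVImaj7.

bVImaj7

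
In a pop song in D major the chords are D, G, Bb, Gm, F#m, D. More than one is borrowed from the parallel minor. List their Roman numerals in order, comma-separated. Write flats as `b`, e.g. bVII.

bVI, iv

In D major the diatonic chords are D, Em, F#m, G, A, Bm, C#dim. Of the given chords, D, G and F#m are diatonic. Bb (Bb–D–F) is not: scale degree 6 in D major carries Bm (vi). In D minor the chord on that degree is Bb, so here it functions as bVI, borrowed from the parallel minor. Gm (G–Bb–D) doesn't fit — on degree 4 D major would have G (IV). Gm is the degree-4 chord of D minor, so it is the borrowed iv.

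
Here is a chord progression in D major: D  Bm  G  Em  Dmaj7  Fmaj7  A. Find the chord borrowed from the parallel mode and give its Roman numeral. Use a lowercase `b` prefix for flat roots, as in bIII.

bIIImaj7

The diatonic triads in D major are D, Em, F#m, G, A, Bm, C#dim. D, Bm, G, Em, Dmaj7 and A all belong to that set. Fmaj7 (F–A–C–E) is not: scale degree 3 in D major carries F#m (iii). In D minor the chord on that degree is Fmaj7, so here it functions as bIIImaj7, borrowed from the parallel minor.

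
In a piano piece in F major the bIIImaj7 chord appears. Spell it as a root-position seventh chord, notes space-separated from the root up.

bIIImaj7 is built on the lowered scale degree 3. In F major degree 3 is A; lowered it becomes Ab. Building the major-seventh chord from the parallel minor on Ab: Ab–C–Eb–G.

Ab C Eb G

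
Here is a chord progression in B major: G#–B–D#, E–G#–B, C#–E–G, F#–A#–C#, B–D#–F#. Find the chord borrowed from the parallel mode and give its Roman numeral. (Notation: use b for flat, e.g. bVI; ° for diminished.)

In B major the diatonic chords are B, C#m, D#m, E, F#, G#m, A#dim. G#–B–D# = G#m, E–G#–B = E, F#–A#–C# = F# and B–D#–F# = B all belong to that set. C#–E–G is not: scale degree 2 in B major carries C#m (ii). In B minor the chord on that degree is C#dim, so here it functions as ii°, borrowed from the parallel minor.

ii°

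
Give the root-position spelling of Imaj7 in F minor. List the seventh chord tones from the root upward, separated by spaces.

The root, F, is scale degree 1 — the same note in F minor and F major; only the chord quality changes. In F major the chord on F is F–A–C–E.

F A C E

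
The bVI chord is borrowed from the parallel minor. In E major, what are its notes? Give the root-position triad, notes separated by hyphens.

bVI is built on the lowered scale degree 6. In E major degree 6 is C#; lowered it becomes C. Stacking thirds in E minor on C gives C–E–G.

C-E-G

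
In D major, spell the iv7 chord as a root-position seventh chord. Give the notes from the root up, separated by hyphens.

G-Bb-D-F

The root, G, is scale degree 4 — the same note in D major and D minor; only the chord quality changes. In D minor the chord on G is G–Bb–D–F.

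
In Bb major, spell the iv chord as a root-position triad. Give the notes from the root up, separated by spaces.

Eb Gb Bb

The root, Eb, is scale degree 4 — the same note in Bb major and Bb minor; only the chord quality changes. In Bb minor the chord on Eb is Eb–Gb–Bb.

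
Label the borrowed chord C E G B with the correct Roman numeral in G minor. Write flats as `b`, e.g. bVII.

C is scale degree 4 in G minor. The diatonic chord on degree 4 would be Cm (iv), but C–E–G–B is the major-seventh chord from G major. As a borrowed chord it is labeled IVmaj7.

IVmaj7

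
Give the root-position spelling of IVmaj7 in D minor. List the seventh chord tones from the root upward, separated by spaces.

G B D F#

The root, G, is scale degree 4 — the same note in D minor and D major; only the chord quality changes. In D major the chord on G is G–B–D–F#.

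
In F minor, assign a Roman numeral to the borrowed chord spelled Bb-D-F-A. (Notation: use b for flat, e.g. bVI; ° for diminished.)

The root Bb is the diatonic 4th degree of F minor; the borrowing shows in the chord quality. Diatonically F minor has Bbm (iv) on that degree; Bb–D–F–A is instead the major-seventh chord native to F major, so it takes the label IVmaj7.

IVmaj7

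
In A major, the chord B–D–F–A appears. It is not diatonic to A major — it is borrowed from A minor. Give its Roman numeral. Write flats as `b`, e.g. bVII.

iiø7

B is scale degree 2 in A major. The diatonic chord on degree 2 would be Bm (ii), but B–D–F–A is the half-diminished-seventh chord from A minor. As a borrowed chord it is labeled iiø7.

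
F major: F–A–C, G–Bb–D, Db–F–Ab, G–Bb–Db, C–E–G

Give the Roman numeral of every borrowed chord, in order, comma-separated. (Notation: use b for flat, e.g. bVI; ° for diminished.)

In F major the diatonic chords are F, Gm, Am, Bb, C, Dm, Edim. F–A–C = F, G–Bb–D = Gm and C–E–G = C are all diatonic. Db–F–Ab is not: scale degree 6 in F major carries Dm (vi). In F minor the chord on that degree is Db, so here it functions as bVI, borrowed from the parallel minor. G–Bb–Db doesn't fit — on degree 2 F major would have Gm (ii). Gdim is the degree-2 chord of F minor, so it is the borrowed ii°.

bVI, ii°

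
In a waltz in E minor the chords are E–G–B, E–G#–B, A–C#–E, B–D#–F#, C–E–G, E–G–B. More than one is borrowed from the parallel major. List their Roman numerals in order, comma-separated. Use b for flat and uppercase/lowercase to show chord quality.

In E minor (with V from harmonic minor) the diatonic chords are Em, F#dim, G, Am, B, C, D. E–G–B = Em, B–D#–F# = B and C–E–G = C are all diatonic. E–G#–B doesn't fit — on degree 1 E minor would have Em (i). E is the degree-1 chord of E major, so it is the borrowed I. But A–C#–E is foreign: the diatonic iv on degree 4 is Am, whereas A comes from E major. It is labeled IV.

I, IV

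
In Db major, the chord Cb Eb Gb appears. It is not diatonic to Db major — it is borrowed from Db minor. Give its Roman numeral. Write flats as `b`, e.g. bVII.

In Db major scale degree 7 is C; Cb is its lowered form, from Db minor. Cb–Eb–Gb is a major chord — the form found in Db minor, not the diatonic vii° (Cdim). Borrowed into Db major it is written bVII.

bVII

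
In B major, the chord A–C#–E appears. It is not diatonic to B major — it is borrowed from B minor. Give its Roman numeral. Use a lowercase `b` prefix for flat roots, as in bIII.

bVII

The root A is the lowered 7th scale degree — diatonically B major has A# there. Diatonically B major has A#dim (vii°) on that degree; A–C#–E is instead the major chord native to B minor, so it takes the label bVII.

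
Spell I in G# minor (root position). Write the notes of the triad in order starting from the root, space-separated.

G# B# D#

I is built on scale degree 1, which is G# in both G# minor and its parallel. Building the major chord from the parallel major on G#: G#–B#–D#.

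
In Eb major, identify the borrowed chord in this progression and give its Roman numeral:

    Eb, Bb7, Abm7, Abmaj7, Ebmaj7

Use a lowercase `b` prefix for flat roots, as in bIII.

iv7

The diatonic triads in Eb major are Eb, Fm, Gm, Ab, Bb, Cm, Ddim. Eb, Bb7, Abmaj7 and Ebmaj7 are all diatonic. Abm7 (Ab–Cb–Eb–Gb) is not: scale degree 4 in Eb major carries Ab (IV). In Eb minor the chord on that degree is Abm7, so here it functions as iv7, borrowed from the parallel minor.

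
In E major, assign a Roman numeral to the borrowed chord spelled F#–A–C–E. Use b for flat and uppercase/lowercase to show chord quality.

F# is scale degree 2 in E major. Diatonically E major has F#m (ii) on that degree; F#–A–C–E is instead the half-diminished-seventh chord native to E minor, so it takes the label iiø7.

iiø7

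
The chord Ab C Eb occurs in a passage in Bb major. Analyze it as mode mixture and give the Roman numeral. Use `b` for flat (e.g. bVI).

The root Ab is the lowered 7th scale degree — diatonically Bb major has A there. Diatonically Bb major has Adim (vii°) on that degree; Ab–C–Eb is instead the major chord native to Bb minor, so it takes the label bVII.

bVII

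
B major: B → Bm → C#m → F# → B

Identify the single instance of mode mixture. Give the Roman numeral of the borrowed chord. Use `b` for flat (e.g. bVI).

i

B major has the diatonic set B, C#m, D#m, E, F#, G#m, A#dim. B, C#m and F# are all diatonic. But Bm (B–D–F#) is foreign: the diatonic I on degree 1 is B, whereas Bm comes from B minor. It is labeled i.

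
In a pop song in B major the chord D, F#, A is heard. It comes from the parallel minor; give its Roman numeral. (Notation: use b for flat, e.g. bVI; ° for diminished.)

The root D is the lowered 3rd scale degree — diatonically B major has D# there. Diatonically B major has D#m (iii) on that degree; D–F#–A is instead the major chord native to B minor, so it takes the label bIII.

bIII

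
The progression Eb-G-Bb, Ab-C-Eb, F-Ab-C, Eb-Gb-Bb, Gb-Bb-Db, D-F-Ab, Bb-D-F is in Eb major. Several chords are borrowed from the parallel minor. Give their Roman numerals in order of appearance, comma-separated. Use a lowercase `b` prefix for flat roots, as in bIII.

The diatonic triads in Eb major are Eb, Fm, Gm, Ab, Bb, Cm, Ddim. Eb–G–Bb = Eb, Ab–C–Eb = Ab, F–Ab–C = Fm, D–F–Ab = Ddim and Bb–D–F = Bb are all diatonic. Eb–Gb–Bb doesn't fit — on degree 1 Eb major would have Eb (I). Ebm is the degree-1 chord of Eb minor, so it is the borrowed i. But Gb–Bb–Db is foreign: the diatonic iii on degree 3 is Gm, whereas Gb comes from Eb minor. It is labeled bIII.

i, bIII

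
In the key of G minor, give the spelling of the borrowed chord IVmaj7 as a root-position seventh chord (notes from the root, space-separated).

IVmaj7 is built on scale degree 4, which is C in both G minor and its parallel. In G major the chord on C is C–E–G–B.

C E G B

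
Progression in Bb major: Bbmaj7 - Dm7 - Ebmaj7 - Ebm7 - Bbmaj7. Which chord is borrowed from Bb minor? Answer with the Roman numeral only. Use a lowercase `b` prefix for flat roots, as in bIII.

iv7

In Bb major the diatonic chords are Bb, Cm, Dm, Eb, F, Gm, Adim. Bbmaj7, Dm7 and Ebmaj7 all belong to that set. Ebm7 (Eb–Gb–Bb–Db) doesn't fit — on degree 4 Bb major would have Eb (IV). Ebm7 is the degree-4 chord of Bb minor, so it is the borrowed iv7.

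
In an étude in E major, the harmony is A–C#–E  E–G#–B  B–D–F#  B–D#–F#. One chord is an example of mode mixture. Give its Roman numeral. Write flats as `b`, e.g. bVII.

In E major the diatonic chords are E, F#m, G#m, A, B, C#m, D#dim. A–C#–E = A, E–G#–B = E and B–D#–F# = B all belong to that set. B–D–F# is not: scale degree 5 in E major carries B (V). In E minor the chord on that degree is Bm, so here it functions as v, borrowed from the parallel minor.

v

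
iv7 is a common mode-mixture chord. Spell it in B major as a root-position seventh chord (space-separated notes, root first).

E G B D

The root, E, is scale degree 4 — the same note in B major and B minor; only the chord quality changes. In B minor the chord on E is E–G–B–D.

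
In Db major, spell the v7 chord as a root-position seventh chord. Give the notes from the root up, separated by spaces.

Ab Cb Eb Gb

The root, Ab, is scale degree 5 — the same note in Db major and Db minor; only the chord quality changes. Building the minor-seventh chord from the parallel minor on Ab: Ab–Cb–Eb–Gb.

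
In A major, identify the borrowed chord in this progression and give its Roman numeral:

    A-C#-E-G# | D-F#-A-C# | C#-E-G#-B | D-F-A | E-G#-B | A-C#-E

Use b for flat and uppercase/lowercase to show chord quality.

iv

In A major the diatonic chords are A, Bm, C#m, D, E, F#m, G#dim. A–C#–E–G# = Amaj7, D–F#–A–C# = Dmaj7, C#–E–G#–B = C#m7, E–G#–B = E and A–C#–E = A are all diatonic. But D–F–A is foreign: the diatonic IV on degree 4 is D, whereas Dm comes from A minor. It is labeled iv.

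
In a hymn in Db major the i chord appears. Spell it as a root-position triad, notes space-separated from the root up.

Db Fb Ab

i is built on scale degree 1, which is Db in both Db major and its parallel. In Db minor the chord on Db is Db–Fb–Ab.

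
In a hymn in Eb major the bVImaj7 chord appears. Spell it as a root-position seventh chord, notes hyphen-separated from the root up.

Cb-Eb-Gb-Bb

bVImaj7 is built on the lowered scale degree 6. In Eb major degree 6 is C; lowered it becomes Cb. In Eb minor the chord on Cb is Cb–Eb–Gb–Bb.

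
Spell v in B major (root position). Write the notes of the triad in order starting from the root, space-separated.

The root, F#, is scale degree 5 — the same note in B major and B minor; only the chord quality changes. In B minor the chord on F# is F#–A–C#.

F# A C#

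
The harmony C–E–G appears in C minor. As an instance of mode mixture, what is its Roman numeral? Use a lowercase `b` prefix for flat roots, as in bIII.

I

C is scale degree 1 in C minor. The diatonic chord on degree 1 would be Cm (i), but C–E–G is the major chord from C major. As a borrowed chord it is labeled I.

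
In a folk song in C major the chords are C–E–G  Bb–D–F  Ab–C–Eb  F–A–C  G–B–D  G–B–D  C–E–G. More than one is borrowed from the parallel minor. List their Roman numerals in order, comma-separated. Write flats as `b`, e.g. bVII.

C major has the diatonic set C, Dm, Em, F, G, Am, Bdim. C–E–G = C, F–A–C = F and G–B–D = G are all diatonic. But Bb–D–F is foreign: the diatonic vii° on degree 7 is Bdim, whereas Bb comes from C minor. It is labeled bVII. Ab–C–Eb doesn't fit — on degree 6 C major would have Am (vi). Ab is the degree-6 chord of C minor, so it is the borrowed bVI.

bVII, bVI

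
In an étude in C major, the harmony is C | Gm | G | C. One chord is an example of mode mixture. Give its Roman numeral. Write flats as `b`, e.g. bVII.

v

The diatonic triads in C major are C, Dm, Em, F, G, Am, Bdim. Of the given chords, C and G are diatonic. But Gm (G–Bb–D) is foreign: the diatonic V on degree 5 is G, whereas Gm comes from C minor. It is labeled v.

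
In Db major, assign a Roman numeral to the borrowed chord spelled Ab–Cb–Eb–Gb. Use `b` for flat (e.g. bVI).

Ab is scale degree 5 in Db major. Ab–Cb–Eb–Gb is a minor-seventh chord — the form found in Db minor, not the diatonic V (Ab). Borrowed into Db major it is written v7.

v7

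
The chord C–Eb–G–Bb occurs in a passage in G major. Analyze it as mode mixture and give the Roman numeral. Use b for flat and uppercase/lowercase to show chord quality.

iv7

The root C is the diatonic 4th degree of G major; the borrowing shows in the chord quality. C–Eb–G–Bb is a minor-seventh chord — the form found in G minor, not the diatonic IV (C). Borrowed into G major it is written iv7.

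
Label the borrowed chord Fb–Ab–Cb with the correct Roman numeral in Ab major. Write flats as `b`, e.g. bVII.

The root Fb is the lowered 6th scale degree — diatonically Ab major has F there. The diatonic chord on degree 6 would be Fm (vi), but Fb–Ab–Cb is the major chord from Ab minor. As a borrowed chord it is labeled bVI.

bVI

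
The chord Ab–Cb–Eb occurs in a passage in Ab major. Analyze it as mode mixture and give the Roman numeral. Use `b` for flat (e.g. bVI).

i

The root Ab is the diatonic 1st degree of Ab major; the borrowing shows in the chord quality. Ab–Cb–Eb is a minor chord — the form found in Ab minor, not the diatonic I (Ab). Borrowed into Ab major it is written i.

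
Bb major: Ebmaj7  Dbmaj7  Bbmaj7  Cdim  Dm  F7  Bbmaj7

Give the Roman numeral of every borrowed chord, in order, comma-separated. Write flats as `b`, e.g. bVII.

In Bb major the diatonic chords are Bb, Cm, Dm, Eb, F, Gm, Adim. Ebmaj7, Bbmaj7, Dm and F7 all belong to that set. Dbmaj7 (Db–F–Ab–C) doesn't fit — on degree 3 Bb major would have Dm (iii). Dbmaj7 is the degree-3 chord of Bb minor, so it is the borrowed bIIImaj7. Cdim (C–Eb–Gb) is not: scale degree 2 in Bb major carries Cm (ii). In Bb minor the chord on that degree is Cdim, so here it functions as ii°, borrowed from the parallel minor.

bIIImaj7, ii°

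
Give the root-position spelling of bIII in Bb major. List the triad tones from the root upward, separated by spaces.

Db F Ab

bIII is built on the lowered scale degree 3. In Bb major degree 3 is D; lowered it becomes Db. In Bb minor the chord on Db is Db–F–Ab.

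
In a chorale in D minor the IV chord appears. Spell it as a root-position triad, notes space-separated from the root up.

IV is built on scale degree 4, which is G in both D minor and its parallel. Building the major chord from the parallel major on G: G–B–D.

G B D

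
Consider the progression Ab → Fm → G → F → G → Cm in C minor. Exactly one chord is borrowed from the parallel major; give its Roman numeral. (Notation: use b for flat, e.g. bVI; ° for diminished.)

In C minor (with V from harmonic minor) the diatonic chords are Cm, Ddim, Eb, Fm, G, Ab, Bb. Ab, Fm, G and Cm are all diatonic. F (F–A–C) is not: scale degree 4 in C minor carries Fm (iv). In C major the chord on that degree is F, so here it functions as IV, borrowed from the parallel major.

IV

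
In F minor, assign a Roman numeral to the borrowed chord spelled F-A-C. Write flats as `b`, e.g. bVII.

I

The root F is the diatonic 1st degree of F minor; the borrowing shows in the chord quality. Diatonically F minor has Fm (i) on that degree; F–A–C is instead the major chord native to F major, so it takes the label I.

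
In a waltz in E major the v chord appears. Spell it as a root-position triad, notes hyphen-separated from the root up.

B-D-F#

The root, B, is scale degree 5 — the same note in E major and E minor; only the chord quality changes. In E minor the chord on B is B–D–F#.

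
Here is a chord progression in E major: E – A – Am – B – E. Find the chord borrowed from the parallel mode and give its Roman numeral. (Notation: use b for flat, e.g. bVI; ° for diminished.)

iv

The diatonic triads in E major are E, F#m, G#m, A, B, C#m, D#dim. Of the given chords, E, A and B are diatonic. Am (A–C–E) is not: scale degree 4 in E major carries A (IV). In E minor the chord on that degree is Am, so here it functions as iv, borrowed from the parallel minor.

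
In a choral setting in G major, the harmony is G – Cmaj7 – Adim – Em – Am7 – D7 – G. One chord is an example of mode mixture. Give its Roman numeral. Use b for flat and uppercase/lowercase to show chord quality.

ii°

G major has the diatonic set G, Am, Bm, C, D, Em, F#dim. G, Cmaj7, Em, Am7 and D7 are all diatonic. But Adim (A–C–Eb) is foreign: the diatonic ii on degree 2 is Am, whereas Adim comes from G minor. It is labeled ii°.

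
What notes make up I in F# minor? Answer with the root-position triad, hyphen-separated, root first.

F#-A#-C#

The root, F#, is scale degree 1 — the same note in F# minor and F# major; only the chord quality changes. Stacking thirds in F# major on F# gives F#–A#–C#.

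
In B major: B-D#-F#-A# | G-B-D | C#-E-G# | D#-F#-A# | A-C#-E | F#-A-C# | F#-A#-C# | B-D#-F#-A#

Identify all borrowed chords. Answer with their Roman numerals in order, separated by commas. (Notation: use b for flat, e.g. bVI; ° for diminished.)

In B major the diatonic chords are B, C#m, D#m, E, F#, G#m, A#dim. B–D#–F#–A# = Bmaj7, C#–E–G# = C#m, D#–F#–A# = D#m and F#–A#–C# = F# all belong to that set. G–B–D is not: scale degree 6 in B major carries G#m (vi). In B minor the chord on that degree is G, so here it functions as bVI, borrowed from the parallel minor. A–C#–E doesn't fit — on degree 7 B major would have A#dim (vii°). A is the degree-7 chord of B minor, so it is the borrowed bVII. But F#–A–C# is foreign: the diatonic V on degree 5 is F#, whereas F#m comes from B minor. It is labeled v.

bVI, bVII, v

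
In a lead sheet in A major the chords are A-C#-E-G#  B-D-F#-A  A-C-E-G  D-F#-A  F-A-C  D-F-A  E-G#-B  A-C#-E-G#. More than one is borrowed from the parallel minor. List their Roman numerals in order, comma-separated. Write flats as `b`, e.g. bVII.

A major has the diatonic set A, Bm, C#m, D, E, F#m, G#dim. A–C#–E–G# = Amaj7, B–D–F#–A = Bm7, D–F#–A = D and E–G#–B = E are all diatonic. But A–C–E–G is foreign: the diatonic I on degree 1 is A, whereas Am7 comes from A minor. It is labeled i7. F–A–C is not: scale degree 6 in A major carries F#m (vi). In A minor the chord on that degree is F, so here it functions as bVI, borrowed from the parallel minor. D–F–A doesn't fit — on degree 4 A major would have D (IV). Dm is the degree-4 chord of A minor, so it is the borrowed iv.

i7, bVI, iv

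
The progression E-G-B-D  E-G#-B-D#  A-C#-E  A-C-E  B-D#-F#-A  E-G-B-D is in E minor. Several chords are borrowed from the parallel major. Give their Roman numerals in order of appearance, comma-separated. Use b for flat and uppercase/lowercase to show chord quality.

The diatonic triads in E minor (with V from harmonic minor) are Em, F#dim, G, Am, B, C, D. E–G–B–D = Em7, A–C–E = Am and B–D#–F#–A = B7 are all diatonic. E–G#–B–D# doesn't fit — on degree 1 E minor would have Em (i). Emaj7 is the degree-1 chord of E major, so it is the borrowed Imaj7. A–C#–E is not: scale degree 4 in E minor carries Am (iv). In E major the chord on that degree is A, so here it functions as IV, borrowed from the parallel major.

Imaj7, IV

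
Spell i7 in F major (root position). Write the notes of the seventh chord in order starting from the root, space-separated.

The root, F, is scale degree 1 — the same note in F major and F minor; only the chord quality changes. Stacking thirds in F minor on F gives F–Ab–C–Eb.

F Ab C Eb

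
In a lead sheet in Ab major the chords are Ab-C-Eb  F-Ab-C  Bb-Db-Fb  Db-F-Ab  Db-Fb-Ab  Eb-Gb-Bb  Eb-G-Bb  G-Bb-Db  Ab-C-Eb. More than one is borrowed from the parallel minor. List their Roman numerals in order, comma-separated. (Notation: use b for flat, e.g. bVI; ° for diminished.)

ii°, iv, v

The diatonic triads in Ab major are Ab, Bbm, Cm, Db, Eb, Fm, Gdim. Of the given chords, Ab–C–Eb = Ab, F–Ab–C = Fm, Db–F–Ab = Db, Eb–G–Bb = Eb and G–Bb–Db = Gdim are diatonic. Bb–Db–Fb doesn't fit — on degree 2 Ab major would have Bbm (ii). Bbdim is the degree-2 chord of Ab minor, so it is the borrowed ii°. Db–Fb–Ab is not: scale degree 4 in Ab major carries Db (IV). In Ab minor the chord on that degree is Dbm, so here it functions as iv, borrowed from the parallel minor. But Eb–Gb–Bb is foreign: the diatonic V on degree 5 is Eb, whereas Ebm comes from Ab minor. It is labeled v.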